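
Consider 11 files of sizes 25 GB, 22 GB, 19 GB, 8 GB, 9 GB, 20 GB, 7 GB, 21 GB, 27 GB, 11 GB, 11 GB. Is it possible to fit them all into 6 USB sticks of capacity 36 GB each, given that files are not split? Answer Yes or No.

Yes

A valid assignment using 6 USB sticks:
  USB stick 1: 27 + 9 = 36
  USB stick 2: 25 + 11 = 36
  USB stick 3: 22 + 11 = 33
  USB stick 4: 21 + 8 + 7 = 36
  USB stick 5: 20 = 20
  USB stick 6: 19 = 19
Every load is within 36 GB, so 6 USB sticks suffice.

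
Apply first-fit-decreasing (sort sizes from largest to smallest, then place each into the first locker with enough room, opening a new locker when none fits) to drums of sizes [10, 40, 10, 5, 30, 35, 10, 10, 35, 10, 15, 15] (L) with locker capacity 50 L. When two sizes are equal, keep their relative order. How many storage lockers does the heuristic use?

Sorted descending: 40, 35, 35, 30, 15, 15, 10, 10, 10, 10, 10, 5.
  40 → locker 1 (new)  [load 40/50]
  35 → locker 2 (new)  [load 35/50]
  35 → locker 3 (new)  [load 35/50]
  30 → locker 4 (new)  [load 30/50]
  15 → locker 2  [load 50/50]
  15 → locker 3  [load 50/50]
  10 → locker 1  [load 50/50]
  10 → locker 4  [load 40/50]
  10 → locker 4  [load 50/50]
  10 → locker 5 (new)  [load 10/50]
  10 → locker 5  [load 20/50]
  5 → locker 5  [load 25/50]
5 storage lockers opened.

5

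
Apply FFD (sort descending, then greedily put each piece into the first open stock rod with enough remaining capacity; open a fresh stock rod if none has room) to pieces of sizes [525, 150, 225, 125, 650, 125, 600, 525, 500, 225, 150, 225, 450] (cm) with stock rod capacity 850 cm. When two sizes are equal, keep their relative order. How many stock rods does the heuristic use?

6

Sorted descending: 650, 600, 525, 525, 500, 450, 225, 225, 225, 150, 150, 125, 125.
  650 → stock rod 1 (new)  [load 650/850]
  600 → stock rod 2 (new)  [load 600/850]
  525 → stock rod 3 (new)  [load 525/850]
  525 → stock rod 4 (new)  [load 525/850]
  500 → stock rod 5 (new)  [load 500/850]
  450 → stock rod 6 (new)  [load 450/850]
  225 → stock rod 2  [load 825/850]
  225 → stock rod 3  [load 750/850]
  225 → stock rod 4  [load 750/850]
  150 → stock rod 1  [load 800/850]
  150 → stock rod 5  [load 650/850]
  125 → stock rod 5  [load 775/850]
  125 → stock rod 6  [load 575/850]
6 stock rods opened.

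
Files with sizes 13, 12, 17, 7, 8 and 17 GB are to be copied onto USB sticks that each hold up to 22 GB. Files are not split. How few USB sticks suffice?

4

Total = 17 + 17 + 13 + 12 + 8 + 7 = 74 GB.
Lower bound: ⌈74/22⌉ = 4 USB sticks.
A packing using 4 USB sticks:
  USB stick 1: 17 = 17
  USB stick 2: 17 = 17
  USB stick 3: 13 + 8 = 21
  USB stick 4: 12 + 7 = 19
This matches the lower bound, so 4 is optimal.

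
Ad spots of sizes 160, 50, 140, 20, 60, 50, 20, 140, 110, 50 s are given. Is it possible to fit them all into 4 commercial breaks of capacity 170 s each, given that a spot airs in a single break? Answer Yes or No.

No

Total = 800 s; ⌈800/170⌉ = 5.
At least 5 commercial breaks are required, but only 4 are allowed.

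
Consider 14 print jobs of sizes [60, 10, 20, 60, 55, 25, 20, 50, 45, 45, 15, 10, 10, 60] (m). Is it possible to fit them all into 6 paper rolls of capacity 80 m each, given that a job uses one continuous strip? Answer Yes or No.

No

Total = 485 m; ⌈485/80⌉ = 7.
At least 7 paper rolls are required, but only 6 are allowed.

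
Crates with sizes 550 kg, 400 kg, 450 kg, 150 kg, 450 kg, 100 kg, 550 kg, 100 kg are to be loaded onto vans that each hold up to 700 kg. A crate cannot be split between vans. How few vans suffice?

5

Total = 550 + 550 + 450 + 450 + 400 + 150 + 100 + 100 = 2750 kg.
Lower bound: ⌈2750/700⌉ = 4 vans.
Also, 5 crates each exceed 350 kg, and no two of those can share a van, so at least 5 vans are needed.
A packing using 5 vans:
  van 1: 550 + 150 = 700
  van 2: 550 + 100 = 650
  van 3: 450 + 100 = 550
  van 4: 450 = 450
  van 5: 400 = 400
This matches the lower bound, so 5 is optimal.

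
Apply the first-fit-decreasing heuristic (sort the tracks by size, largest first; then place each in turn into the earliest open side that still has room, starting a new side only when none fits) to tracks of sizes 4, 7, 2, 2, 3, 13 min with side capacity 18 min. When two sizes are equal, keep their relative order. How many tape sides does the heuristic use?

Sorted descending: 13, 7, 4, 3, 2, 2.
  13 → side 1 (new)  [load 13/18]
  7 → side 2 (new)  [load 7/18]
  4 → side 1  [load 17/18]
  3 → side 2  [load 10/18]
  2 → side 2  [load 12/18]
  2 → side 2  [load 14/18]
2 tape sides opened.

2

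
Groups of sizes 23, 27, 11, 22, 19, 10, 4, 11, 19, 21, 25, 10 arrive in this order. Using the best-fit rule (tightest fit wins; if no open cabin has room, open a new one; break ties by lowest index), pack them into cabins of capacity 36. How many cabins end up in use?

7

  23 → cabin 1 (new)  [load 23/36]
  27 → cabin 2 (new)  [load 27/36]
  11 → cabin 1  [load 34/36]
  22 → cabin 3 (new)  [load 22/36]
  19 → cabin 4 (new)  [load 19/36]
  10 → cabin 3  [load 32/36]
  4 → cabin 3  [load 36/36]
  11 → cabin 4  [load 30/36]
  19 → cabin 5 (new)  [load 19/36]
  21 → cabin 6 (new)  [load 21/36]
  25 → cabin 7 (new)  [load 25/36]
  10 → cabin 7  [load 35/36]
7 cabins opened.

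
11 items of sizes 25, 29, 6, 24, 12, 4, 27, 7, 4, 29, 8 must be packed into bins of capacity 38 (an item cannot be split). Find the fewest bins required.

Total = 29 + 29 + 27 + 25 + 24 + 12 + 8 + 7 + 6 + 4 + 4 = 175.
Lower bound: ⌈175/38⌉ = 5 bins.
A packing using 5 bins:
  bin 1: 29 + 8 = 37
  bin 2: 29 + 7 = 36
  bin 3: 27 + 6 + 4 = 37
  bin 4: 25 + 12 = 37
  bin 5: 24 + 4 = 28
This matches the lower bound, so 5 is optimal.

5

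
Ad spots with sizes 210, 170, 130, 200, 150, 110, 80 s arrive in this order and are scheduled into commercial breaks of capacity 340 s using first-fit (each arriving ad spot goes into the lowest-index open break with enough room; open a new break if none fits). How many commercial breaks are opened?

  210 → break 1 (new)  [load 210/340]
  170 → break 2 (new)  [load 170/340]
  130 → break 1  [load 340/340]
  200 → break 3 (new)  [load 200/340]
  150 → break 2  [load 320/340]
  110 → break 3  [load 310/340]
  80 → break 4 (new)  [load 80/340]
4 commercial breaks opened.

4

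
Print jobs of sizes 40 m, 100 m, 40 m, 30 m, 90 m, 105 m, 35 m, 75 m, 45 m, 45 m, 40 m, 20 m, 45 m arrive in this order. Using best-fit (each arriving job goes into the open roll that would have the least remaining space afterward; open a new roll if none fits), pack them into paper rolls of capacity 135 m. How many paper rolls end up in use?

6

  40 → roll 1 (new)  [load 40/135]
  100 → roll 2 (new)  [load 100/135]
  40 → roll 1  [load 80/135]
  30 → roll 2  [load 130/135]
  90 → roll 3 (new)  [load 90/135]
  105 → roll 4 (new)  [load 105/135]
  35 → roll 3  [load 125/135]
  75 → roll 5 (new)  [load 75/135]
  45 → roll 1  [load 125/135]
  45 → roll 5  [load 120/135]
  40 → roll 6 (new)  [load 40/135]
  20 → roll 4  [load 125/135]
  45 → roll 6  [load 85/135]
6 paper rolls opened.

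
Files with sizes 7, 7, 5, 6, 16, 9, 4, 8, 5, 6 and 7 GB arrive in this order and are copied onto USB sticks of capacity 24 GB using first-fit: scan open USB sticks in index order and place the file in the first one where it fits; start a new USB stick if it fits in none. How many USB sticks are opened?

  7 → USB stick 1 (new)  [load 7/24]
  7 → USB stick 1  [load 14/24]
  5 → USB stick 1  [load 19/24]
  6 → USB stick 2 (new)  [load 6/24]
  16 → USB stick 2  [load 22/24]
  9 → USB stick 3 (new)  [load 9/24]
  4 → USB stick 1  [load 23/24]
  8 → USB stick 3  [load 17/24]
  5 → USB stick 3  [load 22/24]
  6 → USB stick 4 (new)  [load 6/24]
  7 → USB stick 4  [load 13/24]
4 USB sticks opened.

4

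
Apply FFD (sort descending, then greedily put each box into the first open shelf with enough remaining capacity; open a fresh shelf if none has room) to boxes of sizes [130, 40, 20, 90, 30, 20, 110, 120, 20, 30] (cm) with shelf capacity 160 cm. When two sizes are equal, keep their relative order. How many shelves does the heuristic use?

4

Sorted descending: 130, 120, 110, 90, 40, 30, 30, 20, 20, 20.
  130 → shelf 1 (new)  [load 130/160]
  120 → shelf 2 (new)  [load 120/160]
  110 → shelf 3 (new)  [load 110/160]
  90 → shelf 4 (new)  [load 90/160]
  40 → shelf 2  [load 160/160]
  30 → shelf 1  [load 160/160]
  30 → shelf 3  [load 140/160]
  20 → shelf 3  [load 160/160]
  20 → shelf 4  [load 110/160]
  20 → shelf 4  [load 130/160]
4 shelves opened.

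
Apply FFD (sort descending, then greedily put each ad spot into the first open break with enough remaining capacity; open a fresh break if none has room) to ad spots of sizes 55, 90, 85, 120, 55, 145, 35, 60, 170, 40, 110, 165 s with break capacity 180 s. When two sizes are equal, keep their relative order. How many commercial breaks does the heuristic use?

7

Sorted descending: 170, 165, 145, 120, 110, 90, 85, 60, 55, 55, 40, 35.
  170 → break 1 (new)  [load 170/180]
  165 → break 2 (new)  [load 165/180]
  145 → break 3 (new)  [load 145/180]
  120 → break 4 (new)  [load 120/180]
  110 → break 5 (new)  [load 110/180]
  90 → break 6 (new)  [load 90/180]
  85 → break 6  [load 175/180]
  60 → break 4  [load 180/180]
  55 → break 5  [load 165/180]
  55 → break 7 (new)  [load 55/180]
  40 → break 7  [load 95/180]
  35 → break 3  [load 180/180]
7 commercial breaks opened.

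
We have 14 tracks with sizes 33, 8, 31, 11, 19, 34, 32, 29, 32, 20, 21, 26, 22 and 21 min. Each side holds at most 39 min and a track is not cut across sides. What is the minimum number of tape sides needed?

Total = 34 + 33 + 32 + 32 + 31 + 29 + 26 + 22 + 21 + 21 + 20 + 19 + 11 + 8 = 339 min.
Lower bound: ⌈339/39⌉ = 9 tape sides.
Also, 11 tracks each exceed 39/2 min, and no two of those can share a side, so at least 11 tape sides are needed.
A packing using 11 tape sides:
  side 1: 34 = 34
  side 2: 33 = 33
  side 3: 32 = 32
  side 4: 32 = 32
  side 5: 31 + 8 = 39
  side 6: 29 = 29
  side 7: 26 + 11 = 37
  side 8: 22 = 22
  side 9: 21 = 21
  side 10: 21 = 21
  side 11: 20 + 19 = 39
This matches the lower bound, so 11 is optimal.

11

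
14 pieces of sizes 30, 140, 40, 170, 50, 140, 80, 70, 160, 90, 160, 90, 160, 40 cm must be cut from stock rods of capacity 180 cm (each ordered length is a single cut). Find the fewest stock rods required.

Total = 170 + 160 + 160 + 160 + 140 + 140 + 90 + 90 + 80 + 70 + 50 + 40 + 40 + 30 = 1420 cm.
Lower bound: ⌈1420/180⌉ = 8 stock rods.
A packing using 9 stock rods:
  stock rod 1: 170 = 170
  stock rod 2: 160 = 160
  stock rod 3: 160 = 160
  stock rod 4: 160 = 160
  stock rod 5: 140 + 40 = 180
  stock rod 6: 140 + 40 = 180
  stock rod 7: 90 + 90 = 180
  stock rod 8: 80 + 70 + 30 = 180
  stock rod 9: 50 = 50
No arrangement into 8 stock rods stays within capacity, so 9 is optimal.

9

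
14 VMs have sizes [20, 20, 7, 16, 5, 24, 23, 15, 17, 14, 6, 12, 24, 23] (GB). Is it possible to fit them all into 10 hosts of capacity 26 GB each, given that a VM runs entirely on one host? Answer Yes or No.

A valid assignment using 10 hosts:
  host 1: 24 = 24
  host 2: 24 = 24
  host 3: 23 = 23
  host 4: 23 = 23
  host 5: 20 + 6 = 26
  host 6: 20 + 5 = 25
  host 7: 17 + 7 = 24
  host 8: 16 = 16
  host 9: 15 = 15
  host 10: 14 + 12 = 26
Every load is within 26 GB, so 10 hosts suffice.

Yes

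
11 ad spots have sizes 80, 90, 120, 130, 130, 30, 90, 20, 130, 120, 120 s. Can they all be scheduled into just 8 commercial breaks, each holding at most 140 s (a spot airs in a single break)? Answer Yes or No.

No

Total = 1060 s; ⌈1060/140⌉ = 8.
9 ad spots each exceed half the capacity and cannot share a break, forcing at least 9 commercial breaks.
At least 9 commercial breaks are required, but only 8 are allowed.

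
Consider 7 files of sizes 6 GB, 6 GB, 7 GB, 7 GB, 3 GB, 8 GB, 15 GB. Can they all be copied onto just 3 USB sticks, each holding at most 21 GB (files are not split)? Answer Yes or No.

Yes

A valid assignment using 3 USB sticks:
  USB stick 1: 15 + 6 = 21
  USB stick 2: 8 + 7 + 6 = 21
  USB stick 3: 7 + 3 = 10
Every load is within 21 GB, so 3 USB sticks suffice.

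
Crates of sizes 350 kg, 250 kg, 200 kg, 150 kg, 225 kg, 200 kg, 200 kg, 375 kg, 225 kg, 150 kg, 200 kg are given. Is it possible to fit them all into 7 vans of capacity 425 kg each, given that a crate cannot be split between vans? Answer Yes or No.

Yes

A valid assignment using 7 vans:
  van 1: 375 = 375
  van 2: 350 = 350
  van 3: 250 + 150 = 400
  van 4: 225 + 200 = 425
  van 5: 225 + 200 = 425
  van 6: 200 + 200 = 400
  van 7: 150 = 150
Every load is within 425 kg, so 7 vans suffice.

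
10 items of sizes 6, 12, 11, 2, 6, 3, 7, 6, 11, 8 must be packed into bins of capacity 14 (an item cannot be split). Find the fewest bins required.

6

Total = 12 + 11 + 11 + 8 + 7 + 6 + 6 + 6 + 3 + 2 = 72.
Lower bound: ⌈72/14⌉ = 6 bins.
A packing using 6 bins:
  bin 1: 12 + 2 = 14
  bin 2: 11 + 3 = 14
  bin 3: 11 = 11
  bin 4: 8 + 6 = 14
  bin 5: 7 + 6 = 13
  bin 6: 6 = 6
This matches the lower bound, so 6 is optimal.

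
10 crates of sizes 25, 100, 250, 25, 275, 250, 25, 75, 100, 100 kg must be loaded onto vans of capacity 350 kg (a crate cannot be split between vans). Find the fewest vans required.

Total = 275 + 250 + 250 + 100 + 100 + 100 + 75 + 25 + 25 + 25 = 1225 kg.
Lower bound: ⌈1225/350⌉ = 4 vans.
A packing using 4 vans:
  van 1: 275 + 75 = 350
  van 2: 250 + 100 = 350
  van 3: 250 + 100 = 350
  van 4: 100 + 25 + 25 + 25 = 175
This matches the lower bound, so 4 is optimal.

4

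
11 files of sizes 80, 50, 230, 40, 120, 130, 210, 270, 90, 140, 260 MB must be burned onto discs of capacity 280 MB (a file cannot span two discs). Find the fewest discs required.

Total = 270 + 260 + 230 + 210 + 140 + 130 + 120 + 90 + 80 + 50 + 40 = 1620 MB.
Lower bound: ⌈1620/280⌉ = 6 discs.
A packing using 7 discs:
  disc 1: 270 = 270
  disc 2: 260 = 260
  disc 3: 230 + 50 = 280
  disc 4: 210 + 40 = 250
  disc 5: 140 + 130 = 270
  disc 6: 120 + 90 = 210
  disc 7: 80 = 80
No arrangement into 6 discs stays within capacity, so 7 is optimal.

7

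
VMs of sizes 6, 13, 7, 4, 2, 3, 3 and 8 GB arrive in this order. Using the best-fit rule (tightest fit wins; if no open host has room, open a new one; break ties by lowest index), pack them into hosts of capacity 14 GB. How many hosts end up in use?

  6 → host 1 (new)  [load 6/14]
  13 → host 2 (new)  [load 13/14]
  7 → host 1  [load 13/14]
  4 → host 3 (new)  [load 4/14]
  2 → host 3  [load 6/14]
  3 → host 3  [load 9/14]
  3 → host 3  [load 12/14]
  8 → host 4 (new)  [load 8/14]
4 hosts opened.

4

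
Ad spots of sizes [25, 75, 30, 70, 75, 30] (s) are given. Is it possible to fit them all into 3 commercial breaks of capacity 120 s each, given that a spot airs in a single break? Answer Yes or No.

A valid assignment using 3 commercial breaks:
  break 1: 75 + 30 = 105
  break 2: 75 + 30 = 105
  break 3: 70 + 25 = 95
Every load is within 120 s, so 3 commercial breaks suffice.

Yes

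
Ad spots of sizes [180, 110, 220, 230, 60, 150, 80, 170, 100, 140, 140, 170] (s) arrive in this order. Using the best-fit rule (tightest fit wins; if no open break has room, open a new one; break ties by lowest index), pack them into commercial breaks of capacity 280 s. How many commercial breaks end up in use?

7

  180 → break 1 (new)  [load 180/280]
  110 → break 2 (new)  [load 110/280]
  220 → break 3 (new)  [load 220/280]
  230 → break 4 (new)  [load 230/280]
  60 → break 3  [load 280/280]
  150 → break 2  [load 260/280]
  80 → break 1  [load 260/280]
  170 → break 5 (new)  [load 170/280]
  100 → break 5  [load 270/280]
  140 → break 6 (new)  [load 140/280]
  140 → break 6  [load 280/280]
  170 → break 7 (new)  [load 170/280]
7 commercial breaks opened.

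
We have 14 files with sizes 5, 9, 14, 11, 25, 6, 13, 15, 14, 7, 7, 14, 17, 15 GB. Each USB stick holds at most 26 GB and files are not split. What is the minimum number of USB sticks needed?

Total = 25 + 17 + 15 + 15 + 14 + 14 + 14 + 13 + 11 + 9 + 7 + 7 + 6 + 5 = 172 GB.
Lower bound: ⌈172/26⌉ = 7 USB sticks.
A packing using 8 USB sticks:
  USB stick 1: 25 = 25
  USB stick 2: 17 + 9 = 26
  USB stick 3: 15 + 11 = 26
  USB stick 4: 15 + 7 = 22
  USB stick 5: 14 + 7 + 5 = 26
  USB stick 6: 14 + 6 = 20
  USB stick 7: 14 = 14
  USB stick 8: 13 = 13
No arrangement into 7 USB sticks stays within capacity, so 8 is optimal.

8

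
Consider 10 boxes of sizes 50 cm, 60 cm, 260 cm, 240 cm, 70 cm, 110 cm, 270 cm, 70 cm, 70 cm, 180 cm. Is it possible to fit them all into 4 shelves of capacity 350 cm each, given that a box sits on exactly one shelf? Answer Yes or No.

No

Total = 1380 cm; ⌈1380/350⌉ = 4.
The bound of 4 does not rule out 4, but exhaustive search shows no assignment into 4 shelves of capacity 350 cm exists — the minimum is 5.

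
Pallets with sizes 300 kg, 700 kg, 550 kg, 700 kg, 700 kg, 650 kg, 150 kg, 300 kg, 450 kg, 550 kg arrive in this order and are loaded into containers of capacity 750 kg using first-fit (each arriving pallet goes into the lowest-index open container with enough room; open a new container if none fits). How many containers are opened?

  300 → container 1 (new)  [load 300/750]
  700 → container 2 (new)  [load 700/750]
  550 → container 3 (new)  [load 550/750]
  700 → container 4 (new)  [load 700/750]
  700 → container 5 (new)  [load 700/750]
  650 → container 6 (new)  [load 650/750]
  150 → container 1  [load 450/750]
  300 → container 1  [load 750/750]
  450 → container 7 (new)  [load 450/750]
  550 → container 8 (new)  [load 550/750]
8 containers opened.

8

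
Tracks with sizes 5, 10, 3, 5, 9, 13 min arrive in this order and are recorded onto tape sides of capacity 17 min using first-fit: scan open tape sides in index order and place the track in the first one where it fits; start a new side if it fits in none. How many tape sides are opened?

3

  5 → side 1 (new)  [load 5/17]
  10 → side 1  [load 15/17]
  3 → side 2 (new)  [load 3/17]
  5 → side 2  [load 8/17]
  9 → side 2  [load 17/17]
  13 → side 3 (new)  [load 13/17]
3 tape sides opened.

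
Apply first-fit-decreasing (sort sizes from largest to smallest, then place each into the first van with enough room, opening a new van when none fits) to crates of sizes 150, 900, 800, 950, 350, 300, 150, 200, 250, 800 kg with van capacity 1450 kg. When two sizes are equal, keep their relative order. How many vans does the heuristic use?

Sorted descending: 950, 900, 800, 800, 350, 300, 250, 200, 150, 150.
  950 → van 1 (new)  [load 950/1450]
  900 → van 2 (new)  [load 900/1450]
  800 → van 3 (new)  [load 800/1450]
  800 → van 4 (new)  [load 800/1450]
  350 → van 1  [load 1300/1450]
  300 → van 2  [load 1200/1450]
  250 → van 2  [load 1450/1450]
  200 → van 3  [load 1000/1450]
  150 → van 1  [load 1450/1450]
  150 → van 3  [load 1150/1450]
4 vans opened.

4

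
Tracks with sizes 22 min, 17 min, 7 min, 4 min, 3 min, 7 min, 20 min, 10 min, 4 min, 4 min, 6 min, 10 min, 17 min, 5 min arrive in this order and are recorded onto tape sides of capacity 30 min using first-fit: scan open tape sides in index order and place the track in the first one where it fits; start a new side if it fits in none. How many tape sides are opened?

5

  22 → side 1 (new)  [load 22/30]
  17 → side 2 (new)  [load 17/30]
  7 → side 1  [load 29/30]
  4 → side 2  [load 21/30]
  3 → side 2  [load 24/30]
  7 → side 3 (new)  [load 7/30]
  20 → side 3  [load 27/30]
  10 → side 4 (new)  [load 10/30]
  4 → side 2  [load 28/30]
  4 → side 4  [load 14/30]
  6 → side 4  [load 20/30]
  10 → side 4  [load 30/30]
  17 → side 5 (new)  [load 17/30]
  5 → side 5  [load 22/30]
5 tape sides opened.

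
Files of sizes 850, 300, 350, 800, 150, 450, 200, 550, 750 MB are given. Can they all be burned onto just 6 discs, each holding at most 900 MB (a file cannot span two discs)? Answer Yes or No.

A valid assignment using 6 discs:
  disc 1: 850 = 850
  disc 2: 800 = 800
  disc 3: 750 + 150 = 900
  disc 4: 550 + 350 = 900
  disc 5: 450 + 300 = 750
  disc 6: 200 = 200
Every load is within 900 MB, so 6 discs suffice.

Yes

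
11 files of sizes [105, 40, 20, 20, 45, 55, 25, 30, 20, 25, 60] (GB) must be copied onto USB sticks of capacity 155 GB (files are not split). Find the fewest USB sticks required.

3

Total = 105 + 60 + 55 + 45 + 40 + 30 + 25 + 25 + 20 + 20 + 20 = 445 GB.
Lower bound: ⌈445/155⌉ = 3 USB sticks.
A packing using 3 USB sticks:
  USB stick 1: 105 + 45 = 150
  USB stick 2: 60 + 55 + 40 = 155
  USB stick 3: 30 + 25 + 25 + 20 + 20 + 20 = 140
This matches the lower bound, so 3 is optimal.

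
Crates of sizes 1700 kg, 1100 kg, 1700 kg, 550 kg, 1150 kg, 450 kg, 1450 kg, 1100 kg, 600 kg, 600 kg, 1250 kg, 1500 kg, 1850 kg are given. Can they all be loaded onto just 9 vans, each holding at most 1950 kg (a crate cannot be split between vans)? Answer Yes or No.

Yes

A valid assignment using 9 vans:
  van 1: 1850 = 1850
  van 2: 1700 = 1700
  van 3: 1700 = 1700
  van 4: 1500 + 450 = 1950
  van 5: 1450 = 1450
  van 6: 1250 + 600 = 1850
  van 7: 1150 + 600 = 1750
  van 8: 1100 + 550 = 1650
  van 9: 1100 = 1100
Every load is within 1950 kg, so 9 vans suffice.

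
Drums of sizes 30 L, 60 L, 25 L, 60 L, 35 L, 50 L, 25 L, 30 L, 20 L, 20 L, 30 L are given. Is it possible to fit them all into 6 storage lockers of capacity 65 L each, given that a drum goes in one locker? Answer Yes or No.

Total = 385 L; ⌈385/65⌉ = 6.
The bound of 6 does not rule out 6, but exhaustive search shows no assignment into 6 storage lockers of capacity 65 L exists — the minimum is 7.

No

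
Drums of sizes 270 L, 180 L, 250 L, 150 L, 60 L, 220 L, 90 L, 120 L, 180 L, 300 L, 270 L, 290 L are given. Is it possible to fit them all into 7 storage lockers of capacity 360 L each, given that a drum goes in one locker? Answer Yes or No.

No

Total = 2380 L; ⌈2380/360⌉ = 7.
The bound of 7 does not rule out 7, but exhaustive search shows no assignment into 7 storage lockers of capacity 360 L exists — the minimum is 8.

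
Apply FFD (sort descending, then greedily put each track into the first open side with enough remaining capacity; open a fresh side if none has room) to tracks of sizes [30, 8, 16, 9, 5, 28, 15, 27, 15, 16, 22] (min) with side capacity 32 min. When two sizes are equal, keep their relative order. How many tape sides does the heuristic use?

Sorted descending: 30, 28, 27, 22, 16, 16, 15, 15, 9, 8, 5.
  30 → side 1 (new)  [load 30/32]
  28 → side 2 (new)  [load 28/32]
  27 → side 3 (new)  [load 27/32]
  22 → side 4 (new)  [load 22/32]
  16 → side 5 (new)  [load 16/32]
  16 → side 5  [load 32/32]
  15 → side 6 (new)  [load 15/32]
  15 → side 6  [load 30/32]
  9 → side 4  [load 31/32]
  8 → side 7 (new)  [load 8/32]
  5 → side 3  [load 32/32]
7 tape sides opened.

7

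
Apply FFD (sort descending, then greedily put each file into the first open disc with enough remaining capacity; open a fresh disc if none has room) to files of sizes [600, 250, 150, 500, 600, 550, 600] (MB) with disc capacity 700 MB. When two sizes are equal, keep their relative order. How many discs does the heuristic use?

6

Sorted descending: 600, 600, 600, 550, 500, 250, 150.
  600 → disc 1 (new)  [load 600/700]
  600 → disc 2 (new)  [load 600/700]
  600 → disc 3 (new)  [load 600/700]
  550 → disc 4 (new)  [load 550/700]
  500 → disc 5 (new)  [load 500/700]
  250 → disc 6 (new)  [load 250/700]
  150 → disc 4  [load 700/700]
6 discs opened.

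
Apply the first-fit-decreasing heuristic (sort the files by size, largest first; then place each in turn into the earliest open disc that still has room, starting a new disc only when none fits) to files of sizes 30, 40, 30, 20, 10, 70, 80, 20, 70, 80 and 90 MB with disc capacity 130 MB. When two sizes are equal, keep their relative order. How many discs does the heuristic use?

Sorted descending: 90, 80, 80, 70, 70, 40, 30, 30, 20, 20, 10.
  90 → disc 1 (new)  [load 90/130]
  80 → disc 2 (new)  [load 80/130]
  80 → disc 3 (new)  [load 80/130]
  70 → disc 4 (new)  [load 70/130]
  70 → disc 5 (new)  [load 70/130]
  40 → disc 1  [load 130/130]
  30 → disc 2  [load 110/130]
  30 → disc 3  [load 110/130]
  20 → disc 2  [load 130/130]
  20 → disc 3  [load 130/130]
  10 → disc 4  [load 80/130]
5 discs opened.

5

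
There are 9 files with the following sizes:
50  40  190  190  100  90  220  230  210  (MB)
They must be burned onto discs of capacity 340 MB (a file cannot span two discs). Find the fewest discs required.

Total = 230 + 220 + 210 + 190 + 190 + 100 + 90 + 50 + 40 = 1320 MB.
Lower bound: ⌈1320/340⌉ = 4 discs.
Also, 5 files each exceed 170 MB, and no two of those can share a disc, so at least 5 discs are needed.
A packing using 5 discs:
  disc 1: 230 + 100 = 330
  disc 2: 220 + 90 = 310
  disc 3: 210 + 50 + 40 = 300
  disc 4: 190 = 190
  disc 5: 190 = 190
This matches the lower bound, so 5 is optimal.

5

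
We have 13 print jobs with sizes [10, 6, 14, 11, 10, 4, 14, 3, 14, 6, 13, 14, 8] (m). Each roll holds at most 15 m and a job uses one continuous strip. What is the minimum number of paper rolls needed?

Total = 14 + 14 + 14 + 14 + 13 + 11 + 10 + 10 + 8 + 6 + 6 + 4 + 3 = 127 m.
Lower bound: ⌈127/15⌉ = 9 paper rolls.
A packing using 10 paper rolls:
  roll 1: 14 = 14
  roll 2: 14 = 14
  roll 3: 14 = 14
  roll 4: 14 = 14
  roll 5: 13 = 13
  roll 6: 11 + 4 = 15
  roll 7: 10 + 3 = 13
  roll 8: 10 = 10
  roll 9: 8 + 6 = 14
  roll 10: 6 = 6
No arrangement into 9 paper rolls stays within capacity, so 10 is optimal.

10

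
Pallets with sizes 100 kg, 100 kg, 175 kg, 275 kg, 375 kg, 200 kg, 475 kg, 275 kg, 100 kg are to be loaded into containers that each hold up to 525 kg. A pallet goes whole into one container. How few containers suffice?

5

Total = 475 + 375 + 275 + 275 + 200 + 175 + 100 + 100 + 100 = 2075 kg.
Lower bound: ⌈2075/525⌉ = 4 containers.
A packing using 5 containers:
  container 1: 475 = 475
  container 2: 375 + 100 = 475
  container 3: 275 + 200 = 475
  container 4: 275 + 175 = 450
  container 5: 100 + 100 = 200
No arrangement into 4 containers stays within capacity, so 5 is optimal.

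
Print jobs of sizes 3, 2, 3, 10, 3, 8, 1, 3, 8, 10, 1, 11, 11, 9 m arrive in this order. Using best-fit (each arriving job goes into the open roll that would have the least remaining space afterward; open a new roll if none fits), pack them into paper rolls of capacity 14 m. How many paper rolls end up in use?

  3 → roll 1 (new)  [load 3/14]
  2 → roll 1  [load 5/14]
  3 → roll 1  [load 8/14]
  10 → roll 2 (new)  [load 10/14]
  3 → roll 2  [load 13/14]
  8 → roll 3 (new)  [load 8/14]
  1 → roll 2  [load 14/14]
  3 → roll 1  [load 11/14]
  8 → roll 4 (new)  [load 8/14]
  10 → roll 5 (new)  [load 10/14]
  1 → roll 1  [load 12/14]
  11 → roll 6 (new)  [load 11/14]
  11 → roll 7 (new)  [load 11/14]
  9 → roll 8 (new)  [load 9/14]
8 paper rolls opened.

8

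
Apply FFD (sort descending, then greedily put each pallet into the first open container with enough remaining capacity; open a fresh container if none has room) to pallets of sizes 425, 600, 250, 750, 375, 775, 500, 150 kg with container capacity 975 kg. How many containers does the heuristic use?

5

Sorted descending: 775, 750, 600, 500, 425, 375, 250, 150.
  775 → container 1 (new)  [load 775/975]
  750 → container 2 (new)  [load 750/975]
  600 → container 3 (new)  [load 600/975]
  500 → container 4 (new)  [load 500/975]
  425 → container 4  [load 925/975]
  375 → container 3  [load 975/975]
  250 → container 5 (new)  [load 250/975]
  150 → container 1  [load 925/975]
5 containers opened.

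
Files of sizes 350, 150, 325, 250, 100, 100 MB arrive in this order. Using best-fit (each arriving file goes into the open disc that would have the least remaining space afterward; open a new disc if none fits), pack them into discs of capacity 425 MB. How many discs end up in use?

  350 → disc 1 (new)  [load 350/425]
  150 → disc 2 (new)  [load 150/425]
  325 → disc 3 (new)  [load 325/425]
  250 → disc 2  [load 400/425]
  100 → disc 3  [load 425/425]
  100 → disc 4 (new)  [load 100/425]
4 discs opened.

4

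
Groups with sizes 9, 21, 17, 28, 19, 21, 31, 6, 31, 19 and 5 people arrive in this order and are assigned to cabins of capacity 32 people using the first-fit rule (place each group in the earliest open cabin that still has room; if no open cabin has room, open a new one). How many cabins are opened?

8

  9 → cabin 1 (new)  [load 9/32]
  21 → cabin 1  [load 30/32]
  17 → cabin 2 (new)  [load 17/32]
  28 → cabin 3 (new)  [load 28/32]
  19 → cabin 4 (new)  [load 19/32]
  21 → cabin 5 (new)  [load 21/32]
  31 → cabin 6 (new)  [load 31/32]
  6 → cabin 2  [load 23/32]
  31 → cabin 7 (new)  [load 31/32]
  19 → cabin 8 (new)  [load 19/32]
  5 → cabin 2  [load 28/32]
8 cabins opened.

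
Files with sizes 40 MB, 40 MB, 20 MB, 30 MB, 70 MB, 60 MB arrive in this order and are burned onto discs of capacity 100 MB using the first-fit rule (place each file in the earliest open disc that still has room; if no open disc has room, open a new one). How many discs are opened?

3

  40 → disc 1 (new)  [load 40/100]
  40 → disc 1  [load 80/100]
  20 → disc 1  [load 100/100]
  30 → disc 2 (new)  [load 30/100]
  70 → disc 2  [load 100/100]
  60 → disc 3 (new)  [load 60/100]
3 discs opened.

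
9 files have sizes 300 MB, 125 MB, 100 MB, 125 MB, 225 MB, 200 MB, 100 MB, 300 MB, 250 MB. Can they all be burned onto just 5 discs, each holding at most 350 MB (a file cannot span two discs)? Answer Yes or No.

Total = 1725 MB; ⌈1725/350⌉ = 5.
The bound of 5 does not rule out 5, but exhaustive search shows no assignment into 5 discs of capacity 350 MB exists — the minimum is 6.

No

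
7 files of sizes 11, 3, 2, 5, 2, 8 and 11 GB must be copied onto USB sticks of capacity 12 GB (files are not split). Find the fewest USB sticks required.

Total = 11 + 11 + 8 + 5 + 3 + 2 + 2 = 42 GB.
Lower bound: ⌈42/12⌉ = 4 USB sticks.
A packing using 4 USB sticks:
  USB stick 1: 11 = 11
  USB stick 2: 11 = 11
  USB stick 3: 8 + 3 = 11
  USB stick 4: 5 + 2 + 2 = 9
This matches the lower bound, so 4 is optimal.

4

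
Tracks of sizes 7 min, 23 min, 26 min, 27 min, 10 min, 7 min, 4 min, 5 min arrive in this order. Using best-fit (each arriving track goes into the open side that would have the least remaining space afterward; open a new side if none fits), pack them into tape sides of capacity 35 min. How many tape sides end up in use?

  7 → side 1 (new)  [load 7/35]
  23 → side 1  [load 30/35]
  26 → side 2 (new)  [load 26/35]
  27 → side 3 (new)  [load 27/35]
  10 → side 4 (new)  [load 10/35]
  7 → side 3  [load 34/35]
  4 → side 1  [load 34/35]
  5 → side 2  [load 31/35]
4 tape sides opened.

4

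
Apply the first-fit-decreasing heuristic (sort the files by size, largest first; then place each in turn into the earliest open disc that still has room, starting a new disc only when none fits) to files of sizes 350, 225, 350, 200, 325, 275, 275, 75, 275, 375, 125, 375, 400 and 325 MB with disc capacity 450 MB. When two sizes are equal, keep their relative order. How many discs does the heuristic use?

11

Sorted descending: 400, 375, 375, 350, 350, 325, 325, 275, 275, 275, 225, 200, 125, 75.
  400 → disc 1 (new)  [load 400/450]
  375 → disc 2 (new)  [load 375/450]
  375 → disc 3 (new)  [load 375/450]
  350 → disc 4 (new)  [load 350/450]
  350 → disc 5 (new)  [load 350/450]
  325 → disc 6 (new)  [load 325/450]
  325 → disc 7 (new)  [load 325/450]
  275 → disc 8 (new)  [load 275/450]
  275 → disc 9 (new)  [load 275/450]
  275 → disc 10 (new)  [load 275/450]
  225 → disc 11 (new)  [load 225/450]
  200 → disc 11  [load 425/450]
  125 → disc 6  [load 450/450]
  75 → disc 2  [load 450/450]
11 discs opened.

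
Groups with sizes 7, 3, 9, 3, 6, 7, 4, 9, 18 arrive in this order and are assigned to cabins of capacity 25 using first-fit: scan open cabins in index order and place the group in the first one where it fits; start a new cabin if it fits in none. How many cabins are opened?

  7 → cabin 1 (new)  [load 7/25]
  3 → cabin 1  [load 10/25]
  9 → cabin 1  [load 19/25]
  3 → cabin 1  [load 22/25]
  6 → cabin 2 (new)  [load 6/25]
  7 → cabin 2  [load 13/25]
  4 → cabin 2  [load 17/25]
  9 → cabin 3 (new)  [load 9/25]
  18 → cabin 4 (new)  [load 18/25]
4 cabins opened.

4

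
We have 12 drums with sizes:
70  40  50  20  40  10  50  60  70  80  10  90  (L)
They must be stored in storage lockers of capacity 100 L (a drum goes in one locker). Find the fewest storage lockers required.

7

Total = 90 + 80 + 70 + 70 + 60 + 50 + 50 + 40 + 40 + 20 + 10 + 10 = 590 L.
Lower bound: ⌈590/100⌉ = 6 storage lockers.
A packing using 7 storage lockers:
  locker 1: 90 + 10 = 100
  locker 2: 80 + 20 = 100
  locker 3: 70 + 10 = 80
  locker 4: 70 = 70
  locker 5: 60 + 40 = 100
  locker 6: 50 + 50 = 100
  locker 7: 40 = 40
No arrangement into 6 storage lockers stays within capacity, so 7 is optimal.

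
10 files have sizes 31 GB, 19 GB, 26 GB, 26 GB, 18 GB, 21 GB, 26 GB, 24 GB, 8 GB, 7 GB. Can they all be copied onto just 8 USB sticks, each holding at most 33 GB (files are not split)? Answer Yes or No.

A valid assignment using 8 USB sticks:
  USB stick 1: 31 = 31
  USB stick 2: 26 + 7 = 33
  USB stick 3: 26 = 26
  USB stick 4: 26 = 26
  USB stick 5: 24 + 8 = 32
  USB stick 6: 21 = 21
  USB stick 7: 19 = 19
  USB stick 8: 18 = 18
Every load is within 33 GB, so 8 USB sticks suffice.

Yes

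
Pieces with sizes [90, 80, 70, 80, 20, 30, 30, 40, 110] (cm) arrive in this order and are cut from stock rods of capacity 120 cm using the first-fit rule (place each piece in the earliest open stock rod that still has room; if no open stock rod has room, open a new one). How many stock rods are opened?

5

  90 → stock rod 1 (new)  [load 90/120]
  80 → stock rod 2 (new)  [load 80/120]
  70 → stock rod 3 (new)  [load 70/120]
  80 → stock rod 4 (new)  [load 80/120]
  20 → stock rod 1  [load 110/120]
  30 → stock rod 2  [load 110/120]
  30 → stock rod 3  [load 100/120]
  40 → stock rod 4  [load 120/120]
  110 → stock rod 5 (new)  [load 110/120]
5 stock rods opened.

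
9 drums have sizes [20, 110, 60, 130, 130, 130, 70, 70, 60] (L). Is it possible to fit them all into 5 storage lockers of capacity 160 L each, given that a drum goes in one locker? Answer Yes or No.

Total = 780 L; ⌈780/160⌉ = 5.
The bound of 5 does not rule out 5, but exhaustive search shows no assignment into 5 storage lockers of capacity 160 L exists — the minimum is 6.

No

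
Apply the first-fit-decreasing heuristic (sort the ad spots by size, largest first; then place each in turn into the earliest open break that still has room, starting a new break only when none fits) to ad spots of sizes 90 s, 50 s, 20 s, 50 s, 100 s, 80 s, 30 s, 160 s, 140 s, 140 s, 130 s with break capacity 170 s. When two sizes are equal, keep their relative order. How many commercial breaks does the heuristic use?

7

Sorted descending: 160, 140, 140, 130, 100, 90, 80, 50, 50, 30, 20.
  160 → break 1 (new)  [load 160/170]
  140 → break 2 (new)  [load 140/170]
  140 → break 3 (new)  [load 140/170]
  130 → break 4 (new)  [load 130/170]
  100 → break 5 (new)  [load 100/170]
  90 → break 6 (new)  [load 90/170]
  80 → break 6  [load 170/170]
  50 → break 5  [load 150/170]
  50 → break 7 (new)  [load 50/170]
  30 → break 2  [load 170/170]
  20 → break 3  [load 160/170]
7 commercial breaks opened.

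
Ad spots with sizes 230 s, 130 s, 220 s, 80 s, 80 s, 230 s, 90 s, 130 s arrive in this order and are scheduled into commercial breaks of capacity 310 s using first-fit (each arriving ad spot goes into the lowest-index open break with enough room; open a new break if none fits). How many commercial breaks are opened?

  230 → break 1 (new)  [load 230/310]
  130 → break 2 (new)  [load 130/310]
  220 → break 3 (new)  [load 220/310]
  80 → break 1  [load 310/310]
  80 → break 2  [load 210/310]
  230 → break 4 (new)  [load 230/310]
  90 → break 2  [load 300/310]
  130 → break 5 (new)  [load 130/310]
5 commercial breaks opened.

5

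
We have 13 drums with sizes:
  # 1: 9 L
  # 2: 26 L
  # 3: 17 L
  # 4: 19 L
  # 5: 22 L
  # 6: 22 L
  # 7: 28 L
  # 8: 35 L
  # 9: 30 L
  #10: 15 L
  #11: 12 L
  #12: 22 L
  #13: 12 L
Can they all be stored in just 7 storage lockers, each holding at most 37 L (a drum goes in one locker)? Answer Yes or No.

Total = 269 L; ⌈269/37⌉ = 8.
At least 8 storage lockers are required, but only 7 are allowed.

No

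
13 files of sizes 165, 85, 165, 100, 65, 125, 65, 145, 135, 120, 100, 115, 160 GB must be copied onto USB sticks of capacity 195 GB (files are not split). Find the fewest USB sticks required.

10

Total = 165 + 165 + 160 + 145 + 135 + 125 + 120 + 115 + 100 + 100 + 85 + 65 + 65 = 1545 GB.
Lower bound: ⌈1545/195⌉ = 8 USB sticks.
Also, 10 files each exceed 195/2 GB, and no two of those can share a USB stick, so at least 10 USB sticks are needed.
A packing using 10 USB sticks:
  USB stick 1: 165 = 165
  USB stick 2: 165 = 165
  USB stick 3: 160 = 160
  USB stick 4: 145 = 145
  USB stick 5: 135 = 135
  USB stick 6: 125 + 65 = 190
  USB stick 7: 120 + 65 = 185
  USB stick 8: 115 = 115
  USB stick 9: 100 + 85 = 185
  USB stick 10: 100 = 100
This matches the lower bound, so 10 is optimal.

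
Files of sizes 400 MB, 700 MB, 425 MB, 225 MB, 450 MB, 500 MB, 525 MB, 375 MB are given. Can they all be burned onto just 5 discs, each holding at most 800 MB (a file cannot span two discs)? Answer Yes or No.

No

Total = 3600 MB; ⌈3600/800⌉ = 5.
The bound of 5 does not rule out 5, but exhaustive search shows no assignment into 5 discs of capacity 800 MB exists — the minimum is 6.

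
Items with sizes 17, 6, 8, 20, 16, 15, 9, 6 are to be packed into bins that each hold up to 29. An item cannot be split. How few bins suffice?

4

Total = 20 + 17 + 16 + 15 + 9 + 8 + 6 + 6 = 97.
Lower bound: ⌈97/29⌉ = 4 bins.
A packing using 4 bins:
  bin 1: 20 + 9 = 29
  bin 2: 17 + 8 = 25
  bin 3: 16 + 6 + 6 = 28
  bin 4: 15 = 15
This matches the lower bound, so 4 is optimal.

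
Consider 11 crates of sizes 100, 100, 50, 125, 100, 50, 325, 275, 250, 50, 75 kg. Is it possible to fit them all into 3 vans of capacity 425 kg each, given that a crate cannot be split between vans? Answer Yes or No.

Total = 1500 kg; ⌈1500/425⌉ = 4.
At least 4 vans are required, but only 3 are allowed.

No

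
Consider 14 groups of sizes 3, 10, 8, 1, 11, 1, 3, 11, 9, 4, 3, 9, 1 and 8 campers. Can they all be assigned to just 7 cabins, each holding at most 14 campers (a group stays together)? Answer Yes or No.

A valid assignment using 7 cabins:
  cabin 1: 11 + 3 = 14
  cabin 2: 11 + 3 = 14
  cabin 3: 10 + 4 = 14
  cabin 4: 9 + 3 + 1 + 1 = 14
  cabin 5: 9 + 1 = 10
  cabin 6: 8 = 8
  cabin 7: 8 = 8
Every load is within 14 campers, so 7 cabins suffice.

Yes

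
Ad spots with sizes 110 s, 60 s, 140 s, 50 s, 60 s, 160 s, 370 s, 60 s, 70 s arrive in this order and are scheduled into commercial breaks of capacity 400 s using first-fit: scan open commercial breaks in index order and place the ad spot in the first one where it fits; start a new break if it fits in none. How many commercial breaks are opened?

  110 → break 1 (new)  [load 110/400]
  60 → break 1  [load 170/400]
  140 → break 1  [load 310/400]
  50 → break 1  [load 360/400]
  60 → break 2 (new)  [load 60/400]
  160 → break 2  [load 220/400]
  370 → break 3 (new)  [load 370/400]
  60 → break 2  [load 280/400]
  70 → break 2  [load 350/400]
3 commercial breaks opened.

3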